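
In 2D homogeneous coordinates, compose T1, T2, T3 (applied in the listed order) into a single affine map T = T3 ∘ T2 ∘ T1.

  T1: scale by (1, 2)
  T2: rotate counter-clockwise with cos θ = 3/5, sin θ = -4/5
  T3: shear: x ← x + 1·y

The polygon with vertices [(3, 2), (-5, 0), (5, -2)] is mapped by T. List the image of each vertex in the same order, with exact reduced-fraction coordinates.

image vertices: (5, 0), (1, 4), (-33/5, -32/5)

T1 scale by (1, 2): (3, 2) → (3, 4); (-5, 0) → (-5, 0); (5, -2) → (5, -4)
T2 rotate counter-clockwise with cos θ = 3/5, sin θ = -4/5: (3, 4) → (5, 0); (-5, 0) → (-3, 4); (5, -4) → (-1/5, -32/5)
T3 shear: x ← x + 1·y: (5, 0) → (5, 0); (-3, 4) → (1, 4); (-1/5, -32/5) → (-33/5, -32/5)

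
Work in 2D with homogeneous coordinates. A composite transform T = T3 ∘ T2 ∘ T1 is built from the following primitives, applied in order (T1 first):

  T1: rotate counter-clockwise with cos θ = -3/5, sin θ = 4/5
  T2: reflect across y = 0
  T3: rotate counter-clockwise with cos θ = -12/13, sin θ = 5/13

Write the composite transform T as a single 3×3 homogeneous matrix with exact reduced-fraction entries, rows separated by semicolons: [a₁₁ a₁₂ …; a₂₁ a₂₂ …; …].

T1 = [-3/5 -4/5 0; 4/5 -3/5 0; 0 0 1]
T2·T1 = [-3/5 -4/5 0; -4/5 3/5 0; 0 0 1]
T3·…·T1 = [56/65 33/65 0; 33/65 -56/65 0; 0 0 1]

T = [56/65 33/65 0; 33/65 -56/65 0; 0 0 1]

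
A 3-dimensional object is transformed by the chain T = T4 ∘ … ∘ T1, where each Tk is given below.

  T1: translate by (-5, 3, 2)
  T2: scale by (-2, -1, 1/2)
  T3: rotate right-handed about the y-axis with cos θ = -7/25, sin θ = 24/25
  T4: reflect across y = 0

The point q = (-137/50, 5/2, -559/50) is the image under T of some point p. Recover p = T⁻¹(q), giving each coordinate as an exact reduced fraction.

p = (-3/4, -1/2, -1)

T1 = [1 0 0 -5; 0 1 0 3; 0 0 1 2; 0 0 0 1]
T2·T1 = [-2 0 0 10; 0 -1 0 -3; 0 0 1/2 1; 0 0 0 1]
T3·…·T1 = [14/25 0 12/25 -46/25; 0 -1 0 -3; 48/25 0 -7/50 -247/25; 0 0 0 1]
T4·…·T1 = [14/25 0 12/25 -46/25; 0 1 0 3; 48/25 0 -7/50 -247/25; 0 0 0 1]
det M = -1; M⁻¹ = [7/50 0 12/25 5; 0 1 0 -3; 48/25 0 -14/25 -2; 0 0 0 1]
M⁻¹ · (-137/50, 5/2, -559/50)ᵀ = (-3/4, -1/2, -1)ᵀ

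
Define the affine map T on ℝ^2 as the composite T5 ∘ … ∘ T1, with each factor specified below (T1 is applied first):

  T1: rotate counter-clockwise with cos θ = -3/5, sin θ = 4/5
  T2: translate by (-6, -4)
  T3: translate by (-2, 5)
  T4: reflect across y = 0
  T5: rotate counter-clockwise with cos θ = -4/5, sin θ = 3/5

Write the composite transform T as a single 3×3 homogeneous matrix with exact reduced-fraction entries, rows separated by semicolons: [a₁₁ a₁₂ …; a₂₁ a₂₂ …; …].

T1 = [-3/5 -4/5 0; 4/5 -3/5 0; 0 0 1]
T2·T1 = [-3/5 -4/5 -6; 4/5 -3/5 -4; 0 0 1]
T3·…·T1 = [-3/5 -4/5 -8; 4/5 -3/5 1; 0 0 1]
T4·…·T1 = [-3/5 -4/5 -8; -4/5 3/5 -1; 0 0 1]
T5·…·T1 = [24/25 7/25 7; 7/25 -24/25 -4; 0 0 1]

T = [24/25 7/25 7; 7/25 -24/25 -4; 0 0 1]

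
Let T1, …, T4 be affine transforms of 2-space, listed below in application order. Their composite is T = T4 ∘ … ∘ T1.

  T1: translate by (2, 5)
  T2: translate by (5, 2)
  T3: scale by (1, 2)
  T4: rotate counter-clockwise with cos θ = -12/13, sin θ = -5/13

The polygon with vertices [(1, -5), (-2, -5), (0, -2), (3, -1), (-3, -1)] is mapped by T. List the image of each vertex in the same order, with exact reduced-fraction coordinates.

T1 translate by (2, 5): (1, -5) → (3, 0); (-2, -5) → (0, 0); (0, -2) → (2, 3); (3, -1) → (5, 4); (-3, -1) → (-1, 4)
T2 translate by (5, 2): (3, 0) → (8, 2); (0, 0) → (5, 2); (2, 3) → (7, 5); (5, 4) → (10, 6); (-1, 4) → (4, 6)
T3 scale by (1, 2): (8, 2) → (8, 4); (5, 2) → (5, 4); (7, 5) → (7, 10); (10, 6) → (10, 12); (4, 6) → (4, 12)
T4 rotate counter-clockwise with cos θ = -12/13, sin θ = -5/13: (8, 4) → (-76/13, -88/13); (5, 4) → (-40/13, -73/13); (7, 10) → (-34/13, -155/13); (10, 12) → (-60/13, -194/13); (4, 12) → (12/13, -164/13)

image vertices: (-76/13, -88/13), (-40/13, -73/13), (-34/13, -155/13), (-60/13, -194/13), (12/13, -164/13)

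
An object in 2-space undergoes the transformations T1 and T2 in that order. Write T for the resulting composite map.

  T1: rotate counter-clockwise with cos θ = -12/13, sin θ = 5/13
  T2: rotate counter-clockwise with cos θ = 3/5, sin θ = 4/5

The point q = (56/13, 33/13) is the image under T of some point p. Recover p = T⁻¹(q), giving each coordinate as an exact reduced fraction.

T1 = [-12/13 -5/13 0; 5/13 -12/13 0; 0 0 1]
T2·T1 = [-56/65 33/65 0; -33/65 -56/65 0; 0 0 1]
det M = 1; M⁻¹ = [-56/65 -33/65 0; 33/65 -56/65 0; 0 0 1]
M⁻¹ · (56/13, 33/13)ᵀ = (-5, 0)ᵀ

p = (-5, 0)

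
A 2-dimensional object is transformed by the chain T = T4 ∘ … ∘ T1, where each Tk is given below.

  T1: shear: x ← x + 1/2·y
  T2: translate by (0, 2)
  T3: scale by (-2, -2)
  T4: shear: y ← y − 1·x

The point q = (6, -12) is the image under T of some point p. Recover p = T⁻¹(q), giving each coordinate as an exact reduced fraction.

p = (-7/2, 1)

T1 = [1 1/2 0; 0 1 0; 0 0 1]
T2·T1 = [1 1/2 0; 0 1 2; 0 0 1]
T3·…·T1 = [-2 -1 0; 0 -2 -4; 0 0 1]
T4·…·T1 = [-2 -1 0; 2 -1 -4; 0 0 1]
det M = 4; M⁻¹ = [-1/4 1/4 1; -1/2 -1/2 -2; 0 0 1]
M⁻¹ · (6, -12)ᵀ = (-7/2, 1)ᵀ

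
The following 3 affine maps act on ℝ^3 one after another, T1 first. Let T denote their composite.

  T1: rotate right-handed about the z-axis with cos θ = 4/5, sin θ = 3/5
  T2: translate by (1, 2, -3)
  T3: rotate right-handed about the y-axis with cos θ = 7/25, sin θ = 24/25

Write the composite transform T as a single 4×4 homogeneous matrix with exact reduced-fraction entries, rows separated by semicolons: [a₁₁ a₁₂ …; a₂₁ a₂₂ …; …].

T1 = [4/5 -3/5 0 0; 3/5 4/5 0 0; 0 0 1 0; 0 0 0 1]
T2·T1 = [4/5 -3/5 0 1; 3/5 4/5 0 2; 0 0 1 -3; 0 0 0 1]
T3·…·T1 = [28/125 -21/125 24/25 -13/5; 3/5 4/5 0 2; -96/125 72/125 7/25 -9/5; 0 0 0 1]

T = [28/125 -21/125 24/25 -13/5; 3/5 4/5 0 2; -96/125 72/125 7/25 -9/5; 0 0 0 1]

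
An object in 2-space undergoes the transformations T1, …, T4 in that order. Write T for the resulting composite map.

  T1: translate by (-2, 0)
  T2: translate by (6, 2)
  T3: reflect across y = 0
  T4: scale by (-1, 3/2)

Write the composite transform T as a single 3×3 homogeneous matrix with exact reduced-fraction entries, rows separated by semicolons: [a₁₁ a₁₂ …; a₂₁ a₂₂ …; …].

T = [-1 0 -4; 0 -3/2 -3; 0 0 1]

T1 = [1 0 -2; 0 1 0; 0 0 1]
T2·T1 = [1 0 4; 0 1 2; 0 0 1]
T3·…·T1 = [1 0 4; 0 -1 -2; 0 0 1]
T4·…·T1 = [-1 0 -4; 0 -3/2 -3; 0 0 1]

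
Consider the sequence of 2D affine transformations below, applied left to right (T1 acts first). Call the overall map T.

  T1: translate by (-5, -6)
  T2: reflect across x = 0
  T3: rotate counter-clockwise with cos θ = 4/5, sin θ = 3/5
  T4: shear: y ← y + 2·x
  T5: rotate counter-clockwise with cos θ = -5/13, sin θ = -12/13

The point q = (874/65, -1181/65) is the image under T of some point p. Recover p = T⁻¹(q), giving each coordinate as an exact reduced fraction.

T1 = [1 0 -5; 0 1 -6; 0 0 1]
T2·T1 = [-1 0 5; 0 1 -6; 0 0 1]
T3·…·T1 = [-4/5 -3/5 38/5; -3/5 4/5 -9/5; 0 0 1]
T4·…·T1 = [-4/5 -3/5 38/5; -11/5 -2/5 67/5; 0 0 1]
T5·…·T1 = [-112/65 -9/65 614/65; 103/65 46/65 -791/65; 0 0 1]
det M = -1; M⁻¹ = [-46/65 -9/65 5; 103/65 112/65 6; 0 0 1]
M⁻¹ · (874/65, -1181/65)ᵀ = (-2, -4)ᵀ

p = (-2, -4)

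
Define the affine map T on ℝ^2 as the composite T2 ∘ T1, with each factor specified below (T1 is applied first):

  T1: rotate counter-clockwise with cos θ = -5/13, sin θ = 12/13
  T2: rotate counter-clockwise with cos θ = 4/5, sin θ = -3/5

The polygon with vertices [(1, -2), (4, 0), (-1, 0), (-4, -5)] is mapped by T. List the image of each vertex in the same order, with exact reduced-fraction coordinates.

T1 rotate counter-clockwise with cos θ = -5/13, sin θ = 12/13: (1, -2) → (19/13, 22/13); (4, 0) → (-20/13, 48/13); (-1, 0) → (5/13, -12/13); (-4, -5) → (80/13, -23/13)
T2 rotate counter-clockwise with cos θ = 4/5, sin θ = -3/5: (19/13, 22/13) → (142/65, 31/65); (-20/13, 48/13) → (64/65, 252/65); (5/13, -12/13) → (-16/65, -63/65); (80/13, -23/13) → (251/65, -332/65)

image vertices: (142/65, 31/65), (64/65, 252/65), (-16/65, -63/65), (251/65, -332/65)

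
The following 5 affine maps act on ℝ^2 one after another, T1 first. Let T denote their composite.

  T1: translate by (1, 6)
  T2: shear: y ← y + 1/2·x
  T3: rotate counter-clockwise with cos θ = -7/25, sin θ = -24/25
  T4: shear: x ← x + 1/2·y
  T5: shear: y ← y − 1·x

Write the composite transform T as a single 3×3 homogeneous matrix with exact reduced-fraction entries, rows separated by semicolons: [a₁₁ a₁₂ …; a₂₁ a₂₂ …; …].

T1 = [1 0 1; 0 1 6; 0 0 1]
T2·T1 = [1 0 1; 1/2 1 13/2; 0 0 1]
T3·…·T1 = [1/5 24/25 149/25; -11/10 -7/25 -139/50; 0 0 1]
T4·…·T1 = [-7/20 41/50 457/100; -11/10 -7/25 -139/50; 0 0 1]
T5·…·T1 = [-7/20 41/50 457/100; -3/4 -11/10 -147/20; 0 0 1]

T = [-7/20 41/50 457/100; -3/4 -11/10 -147/20; 0 0 1]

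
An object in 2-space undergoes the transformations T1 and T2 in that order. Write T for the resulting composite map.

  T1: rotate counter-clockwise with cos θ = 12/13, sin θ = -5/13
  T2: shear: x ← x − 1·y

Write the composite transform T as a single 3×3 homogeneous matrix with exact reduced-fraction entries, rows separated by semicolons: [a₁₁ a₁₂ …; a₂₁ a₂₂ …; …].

T1 = [12/13 5/13 0; -5/13 12/13 0; 0 0 1]
T2·T1 = [17/13 -7/13 0; -5/13 12/13 0; 0 0 1]

T = [17/13 -7/13 0; -5/13 12/13 0; 0 0 1]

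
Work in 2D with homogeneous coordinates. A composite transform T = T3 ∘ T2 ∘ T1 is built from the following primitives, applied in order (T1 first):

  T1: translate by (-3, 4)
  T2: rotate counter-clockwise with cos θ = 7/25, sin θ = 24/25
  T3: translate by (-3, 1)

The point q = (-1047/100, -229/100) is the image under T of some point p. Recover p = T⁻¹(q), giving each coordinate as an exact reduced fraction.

T1 = [1 0 -3; 0 1 4; 0 0 1]
T2·T1 = [7/25 -24/25 -117/25; 24/25 7/25 -44/25; 0 0 1]
T3·…·T1 = [7/25 -24/25 -192/25; 24/25 7/25 -19/25; 0 0 1]
det M = 1; M⁻¹ = [7/25 24/25 72/25; -24/25 7/25 -179/25; 0 0 1]
M⁻¹ · (-1047/100, -229/100)ᵀ = (-9/4, 9/4)ᵀ

p = (-9/4, 9/4)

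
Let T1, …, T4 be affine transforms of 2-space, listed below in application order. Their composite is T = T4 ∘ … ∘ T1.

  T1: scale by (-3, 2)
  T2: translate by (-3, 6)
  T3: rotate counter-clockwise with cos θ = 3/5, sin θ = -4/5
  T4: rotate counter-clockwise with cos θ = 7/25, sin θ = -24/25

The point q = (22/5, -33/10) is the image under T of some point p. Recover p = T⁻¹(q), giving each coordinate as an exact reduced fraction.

T1 = [-3 0 0; 0 2 0; 0 0 1]
T2·T1 = [-3 0 -3; 0 2 6; 0 0 1]
T3·…·T1 = [-9/5 8/5 3; 12/5 6/5 6; 0 0 1]
T4·…·T1 = [9/5 8/5 33/5; 12/5 -6/5 -6/5; 0 0 1]
det M = -6; M⁻¹ = [1/5 4/15 -1; 2/5 -3/10 -3; 0 0 1]
M⁻¹ · (22/5, -33/10)ᵀ = (-1, -1/4)ᵀ

p = (-1, -1/4)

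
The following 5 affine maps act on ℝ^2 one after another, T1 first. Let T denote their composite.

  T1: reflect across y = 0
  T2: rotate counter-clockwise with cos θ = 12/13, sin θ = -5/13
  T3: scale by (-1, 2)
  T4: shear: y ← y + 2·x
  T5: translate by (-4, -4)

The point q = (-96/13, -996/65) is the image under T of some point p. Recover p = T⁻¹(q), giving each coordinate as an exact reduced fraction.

T1 = [1 0 0; 0 -1 0; 0 0 1]
T2·T1 = [12/13 -5/13 0; -5/13 -12/13 0; 0 0 1]
T3·…·T1 = [-12/13 5/13 0; -10/13 -24/13 0; 0 0 1]
T4·…·T1 = [-12/13 5/13 0; -34/13 -14/13 0; 0 0 1]
T5·…·T1 = [-12/13 5/13 -4; -34/13 -14/13 -4; 0 0 1]
det M = 2; M⁻¹ = [-7/13 -5/26 -38/13; 17/13 -6/13 44/13; 0 0 1]
M⁻¹ · (-96/13, -996/65)ᵀ = (4, 4/5)ᵀ

p = (4, 4/5)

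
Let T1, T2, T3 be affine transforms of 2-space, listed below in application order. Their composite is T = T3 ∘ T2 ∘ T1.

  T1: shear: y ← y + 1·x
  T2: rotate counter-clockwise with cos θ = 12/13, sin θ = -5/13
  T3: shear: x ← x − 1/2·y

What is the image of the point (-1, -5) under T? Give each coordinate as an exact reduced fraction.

T(p) = (-17/26, -67/13)

T1 shear: y ← y + 1·x: (-1, -5) → (-1, -6)
T2 rotate counter-clockwise with cos θ = 12/13, sin θ = -5/13: (-1, -6) → (-42/13, -67/13)
T3 shear: x ← x − 1/2·y: (-42/13, -67/13) → (-17/26, -67/13)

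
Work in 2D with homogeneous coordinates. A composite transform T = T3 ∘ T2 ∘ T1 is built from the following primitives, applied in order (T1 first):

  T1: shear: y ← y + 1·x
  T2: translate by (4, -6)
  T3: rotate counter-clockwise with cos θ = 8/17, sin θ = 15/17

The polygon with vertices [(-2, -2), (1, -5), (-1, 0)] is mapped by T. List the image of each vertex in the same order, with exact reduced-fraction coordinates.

T1 shear: y ← y + 1·x: (-2, -2) → (-2, -4); (1, -5) → (1, -4); (-1, 0) → (-1, -1)
T2 translate by (4, -6): (-2, -4) → (2, -10); (1, -4) → (5, -10); (-1, -1) → (3, -7)
T3 rotate counter-clockwise with cos θ = 8/17, sin θ = 15/17: (2, -10) → (166/17, -50/17); (5, -10) → (190/17, -5/17); (3, -7) → (129/17, -11/17)

image vertices: (166/17, -50/17), (190/17, -5/17), (129/17, -11/17)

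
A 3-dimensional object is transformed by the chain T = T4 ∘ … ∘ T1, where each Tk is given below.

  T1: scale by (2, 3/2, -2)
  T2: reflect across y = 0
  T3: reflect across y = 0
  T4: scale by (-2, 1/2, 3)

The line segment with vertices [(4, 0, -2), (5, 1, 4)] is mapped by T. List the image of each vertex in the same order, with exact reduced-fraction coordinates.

T1 scale by (2, 3/2, -2): (4, 0, -2) → (8, 0, 4); (5, 1, 4) → (10, 3/2, -8)
T2 reflect across y = 0: (8, 0, 4) → (8, 0, 4); (10, 3/2, -8) → (10, -3/2, -8)
T3 reflect across y = 0: (8, 0, 4) → (8, 0, 4); (10, -3/2, -8) → (10, 3/2, -8)
T4 scale by (-2, 1/2, 3): (8, 0, 4) → (-16, 0, 12); (10, 3/2, -8) → (-20, 3/4, -24)

image vertices: (-16, 0, 12), (-20, 3/4, -24)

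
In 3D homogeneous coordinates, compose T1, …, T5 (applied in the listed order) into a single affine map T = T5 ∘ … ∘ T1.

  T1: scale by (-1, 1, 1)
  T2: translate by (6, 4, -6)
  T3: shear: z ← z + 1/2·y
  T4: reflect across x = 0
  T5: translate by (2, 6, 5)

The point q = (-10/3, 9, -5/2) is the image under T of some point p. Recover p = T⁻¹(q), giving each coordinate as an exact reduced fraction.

T1 = [-1 0 0 0; 0 1 0 0; 0 0 1 0; 0 0 0 1]
T2·T1 = [-1 0 0 6; 0 1 0 4; 0 0 1 -6; 0 0 0 1]
T3·…·T1 = [-1 0 0 6; 0 1 0 4; 0 1/2 1 -4; 0 0 0 1]
T4·…·T1 = [1 0 0 -6; 0 1 0 4; 0 1/2 1 -4; 0 0 0 1]
T5·…·T1 = [1 0 0 -4; 0 1 0 10; 0 1/2 1 1; 0 0 0 1]
det M = 1; M⁻¹ = [1 0 0 4; 0 1 0 -10; 0 -1/2 1 4; 0 0 0 1]
M⁻¹ · (-10/3, 9, -5/2)ᵀ = (2/3, -1, -3)ᵀ

p = (2/3, -1, -3)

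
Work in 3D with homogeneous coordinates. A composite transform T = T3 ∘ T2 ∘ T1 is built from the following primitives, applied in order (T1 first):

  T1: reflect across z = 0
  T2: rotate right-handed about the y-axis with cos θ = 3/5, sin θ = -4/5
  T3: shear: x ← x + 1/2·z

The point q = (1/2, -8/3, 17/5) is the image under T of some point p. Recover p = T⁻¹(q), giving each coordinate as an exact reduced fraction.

p = (2, -8/3, -3)

T1 = [1 0 0 0; 0 1 0 0; 0 0 -1 0; 0 0 0 1]
T2·T1 = [3/5 0 4/5 0; 0 1 0 0; 4/5 0 -3/5 0; 0 0 0 1]
T3·…·T1 = [1 0 1/2 0; 0 1 0 0; 4/5 0 -3/5 0; 0 0 0 1]
det M = -1; M⁻¹ = [3/5 0 1/2 0; 0 1 0 0; 4/5 0 -1 0; 0 0 0 1]
M⁻¹ · (1/2, -8/3, 17/5)ᵀ = (2, -8/3, -3)ᵀ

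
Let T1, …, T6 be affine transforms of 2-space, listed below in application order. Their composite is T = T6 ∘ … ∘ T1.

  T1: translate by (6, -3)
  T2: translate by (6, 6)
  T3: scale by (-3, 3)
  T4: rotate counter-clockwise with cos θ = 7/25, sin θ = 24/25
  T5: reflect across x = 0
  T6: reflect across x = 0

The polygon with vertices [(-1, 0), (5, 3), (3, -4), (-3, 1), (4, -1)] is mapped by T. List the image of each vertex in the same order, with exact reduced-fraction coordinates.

image vertices: (-447/25, -729/25), (-789/25, -1098/25), (-243/25, -1101/25), (-477/25, -564/25), (-96/5, -222/5)

T1 translate by (6, -3): (-1, 0) → (5, -3); (5, 3) → (11, 0); (3, -4) → (9, -7); (-3, 1) → (3, -2); (4, -1) → (10, -4)
T2 translate by (6, 6): (5, -3) → (11, 3); (11, 0) → (17, 6); (9, -7) → (15, -1); (3, -2) → (9, 4); (10, -4) → (16, 2)
T3 scale by (-3, 3): (11, 3) → (-33, 9); (17, 6) → (-51, 18); (15, -1) → (-45, -3); (9, 4) → (-27, 12); (16, 2) → (-48, 6)
T4 rotate counter-clockwise with cos θ = 7/25, sin θ = 24/25: (-33, 9) → (-447/25, -729/25); (-51, 18) → (-789/25, -1098/25); (-45, -3) → (-243/25, -1101/25); (-27, 12) → (-477/25, -564/25); (-48, 6) → (-96/5, -222/5)
T5 reflect across x = 0: (-447/25, -729/25) → (447/25, -729/25); (-789/25, -1098/25) → (789/25, -1098/25); (-243/25, -1101/25) → (243/25, -1101/25); (-477/25, -564/25) → (477/25, -564/25); (-96/5, -222/5) → (96/5, -222/5)
T6 reflect across x = 0: (447/25, -729/25) → (-447/25, -729/25); (789/25, -1098/25) → (-789/25, -1098/25); (243/25, -1101/25) → (-243/25, -1101/25); (477/25, -564/25) → (-477/25, -564/25); (96/5, -222/5) → (-96/5, -222/5)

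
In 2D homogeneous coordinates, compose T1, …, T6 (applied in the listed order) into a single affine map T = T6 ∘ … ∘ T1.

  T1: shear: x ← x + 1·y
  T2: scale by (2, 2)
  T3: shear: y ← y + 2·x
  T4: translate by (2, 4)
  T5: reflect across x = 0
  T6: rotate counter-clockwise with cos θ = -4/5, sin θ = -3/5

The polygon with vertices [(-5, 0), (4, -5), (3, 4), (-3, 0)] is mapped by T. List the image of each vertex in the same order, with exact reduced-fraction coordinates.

image vertices: (-16, 8), (-6, 8), (184/5, -112/5), (-8, 4)

T1 shear: x ← x + 1·y: (-5, 0) → (-5, 0); (4, -5) → (-1, -5); (3, 4) → (7, 4); (-3, 0) → (-3, 0)
T2 scale by (2, 2): (-5, 0) → (-10, 0); (-1, -5) → (-2, -10); (7, 4) → (14, 8); (-3, 0) → (-6, 0)
T3 shear: y ← y + 2·x: (-10, 0) → (-10, -20); (-2, -10) → (-2, -14); (14, 8) → (14, 36); (-6, 0) → (-6, -12)
T4 translate by (2, 4): (-10, -20) → (-8, -16); (-2, -14) → (0, -10); (14, 36) → (16, 40); (-6, -12) → (-4, -8)
T5 reflect across x = 0: (-8, -16) → (8, -16); (0, -10) → (0, -10); (16, 40) → (-16, 40); (-4, -8) → (4, -8)
T6 rotate counter-clockwise with cos θ = -4/5, sin θ = -3/5: (8, -16) → (-16, 8); (0, -10) → (-6, 8); (-16, 40) → (184/5, -112/5); (4, -8) → (-8, 4)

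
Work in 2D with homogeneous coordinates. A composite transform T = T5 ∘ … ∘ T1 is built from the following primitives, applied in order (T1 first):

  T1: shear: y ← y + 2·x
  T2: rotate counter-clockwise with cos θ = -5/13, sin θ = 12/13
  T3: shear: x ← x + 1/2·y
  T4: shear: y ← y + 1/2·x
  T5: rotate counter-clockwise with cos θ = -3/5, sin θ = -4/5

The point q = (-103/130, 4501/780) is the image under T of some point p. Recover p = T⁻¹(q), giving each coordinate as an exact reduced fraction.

p = (-2/3, 5)

T1 = [1 0 0; 2 1 0; 0 0 1]
T2·T1 = [-29/13 -12/13 0; 2/13 -5/13 0; 0 0 1]
T3·…·T1 = [-28/13 -29/26 0; 2/13 -5/13 0; 0 0 1]
T4·…·T1 = [-28/13 -29/26 0; -12/13 -49/52 0; 0 0 1]
T5·…·T1 = [36/65 -11/130 0; 148/65 379/260 0; 0 0 1]
det M = 1; M⁻¹ = [379/260 11/130 0; -148/65 36/65 0; 0 0 1]
M⁻¹ · (-103/130, 4501/780)ᵀ = (-2/3, 5)ᵀ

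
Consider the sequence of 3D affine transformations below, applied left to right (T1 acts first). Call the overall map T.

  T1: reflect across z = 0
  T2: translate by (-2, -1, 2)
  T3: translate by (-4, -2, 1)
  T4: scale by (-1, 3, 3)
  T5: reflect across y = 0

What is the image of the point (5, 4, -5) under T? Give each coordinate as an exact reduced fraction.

T1 reflect across z = 0: (5, 4, -5) → (5, 4, 5)
T2 translate by (-2, -1, 2): (5, 4, 5) → (3, 3, 7)
T3 translate by (-4, -2, 1): (3, 3, 7) → (-1, 1, 8)
T4 scale by (-1, 3, 3): (-1, 1, 8) → (1, 3, 24)
T5 reflect across y = 0: (1, 3, 24) → (1, -3, 24)

T(p) = (1, -3, 24)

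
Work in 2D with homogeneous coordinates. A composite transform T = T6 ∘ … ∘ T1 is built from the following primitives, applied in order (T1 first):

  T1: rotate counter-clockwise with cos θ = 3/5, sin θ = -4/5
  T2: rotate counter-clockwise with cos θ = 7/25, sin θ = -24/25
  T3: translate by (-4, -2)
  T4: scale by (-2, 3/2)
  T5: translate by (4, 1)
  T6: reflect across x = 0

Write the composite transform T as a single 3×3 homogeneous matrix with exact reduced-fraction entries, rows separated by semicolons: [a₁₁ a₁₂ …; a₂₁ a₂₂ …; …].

T1 = [3/5 4/5 0; -4/5 3/5 0; 0 0 1]
T2·T1 = [-3/5 4/5 0; -4/5 -3/5 0; 0 0 1]
T3·…·T1 = [-3/5 4/5 -4; -4/5 -3/5 -2; 0 0 1]
T4·…·T1 = [6/5 -8/5 8; -6/5 -9/10 -3; 0 0 1]
T5·…·T1 = [6/5 -8/5 12; -6/5 -9/10 -2; 0 0 1]
T6·…·T1 = [-6/5 8/5 -12; -6/5 -9/10 -2; 0 0 1]

T = [-6/5 8/5 -12; -6/5 -9/10 -2; 0 0 1]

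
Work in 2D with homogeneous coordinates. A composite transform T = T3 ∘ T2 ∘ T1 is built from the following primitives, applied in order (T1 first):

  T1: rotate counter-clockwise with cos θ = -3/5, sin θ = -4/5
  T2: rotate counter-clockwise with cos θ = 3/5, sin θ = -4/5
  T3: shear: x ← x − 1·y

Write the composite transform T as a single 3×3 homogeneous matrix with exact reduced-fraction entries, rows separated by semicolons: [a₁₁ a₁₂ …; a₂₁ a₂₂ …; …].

T1 = [-3/5 4/5 0; -4/5 -3/5 0; 0 0 1]
T2·T1 = [-1 0 0; 0 -1 0; 0 0 1]
T3·…·T1 = [-1 1 0; 0 -1 0; 0 0 1]

T = [-1 1 0; 0 -1 0; 0 0 1]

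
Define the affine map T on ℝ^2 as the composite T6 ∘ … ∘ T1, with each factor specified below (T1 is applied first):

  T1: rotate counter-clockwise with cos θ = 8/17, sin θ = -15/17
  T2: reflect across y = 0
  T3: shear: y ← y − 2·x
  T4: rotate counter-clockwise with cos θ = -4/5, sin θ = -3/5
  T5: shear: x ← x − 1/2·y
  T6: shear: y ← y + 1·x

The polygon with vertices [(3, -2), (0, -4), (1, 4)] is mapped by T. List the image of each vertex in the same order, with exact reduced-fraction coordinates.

image vertices: (76/17, 106/85), (182/17, 482/85), (-11, -31/5)

T1 rotate counter-clockwise with cos θ = 8/17, sin θ = -15/17: (3, -2) → (-6/17, -61/17); (0, -4) → (-60/17, -32/17); (1, 4) → (4, 1)
T2 reflect across y = 0: (-6/17, -61/17) → (-6/17, 61/17); (-60/17, -32/17) → (-60/17, 32/17); (4, 1) → (4, -1)
T3 shear: y ← y − 2·x: (-6/17, 61/17) → (-6/17, 73/17); (-60/17, 32/17) → (-60/17, 152/17); (4, -1) → (4, -9)
T4 rotate counter-clockwise with cos θ = -4/5, sin θ = -3/5: (-6/17, 73/17) → (243/85, -274/85); (-60/17, 152/17) → (696/85, -428/85); (4, -9) → (-43/5, 24/5)
T5 shear: x ← x − 1/2·y: (243/85, -274/85) → (76/17, -274/85); (696/85, -428/85) → (182/17, -428/85); (-43/5, 24/5) → (-11, 24/5)
T6 shear: y ← y + 1·x: (76/17, -274/85) → (76/17, 106/85); (182/17, -428/85) → (182/17, 482/85); (-11, 24/5) → (-11, -31/5)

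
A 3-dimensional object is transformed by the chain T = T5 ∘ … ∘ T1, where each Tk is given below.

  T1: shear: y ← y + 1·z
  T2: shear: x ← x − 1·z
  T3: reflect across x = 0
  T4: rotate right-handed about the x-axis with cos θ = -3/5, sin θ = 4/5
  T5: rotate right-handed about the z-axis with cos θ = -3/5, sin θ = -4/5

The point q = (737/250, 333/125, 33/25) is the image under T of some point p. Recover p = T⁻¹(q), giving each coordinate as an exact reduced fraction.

p = (5/2, 2, -7/5)

T1 = [1 0 0 0; 0 1 1 0; 0 0 1 0; 0 0 0 1]
T2·T1 = [1 0 -1 0; 0 1 1 0; 0 0 1 0; 0 0 0 1]
T3·…·T1 = [-1 0 1 0; 0 1 1 0; 0 0 1 0; 0 0 0 1]
T4·…·T1 = [-1 0 1 0; 0 -3/5 -7/5 0; 0 4/5 1/5 0; 0 0 0 1]
T5·…·T1 = [3/5 -12/25 -43/25 0; 4/5 9/25 1/25 0; 0 4/5 1/5 0; 0 0 0 1]
det M = -1; M⁻¹ = [-1/25 32/25 -3/5 0; 4/25 -3/25 7/5 0; -16/25 12/25 -3/5 0; 0 0 0 1]
M⁻¹ · (737/250, 333/125, 33/25)ᵀ = (5/2, 2, -7/5)ᵀ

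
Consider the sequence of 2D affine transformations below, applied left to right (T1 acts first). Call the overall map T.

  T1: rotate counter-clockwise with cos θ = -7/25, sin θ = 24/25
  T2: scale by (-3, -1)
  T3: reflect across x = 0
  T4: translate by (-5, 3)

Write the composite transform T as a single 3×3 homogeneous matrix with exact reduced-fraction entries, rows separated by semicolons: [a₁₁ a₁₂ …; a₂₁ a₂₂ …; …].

T = [-21/25 -72/25 -5; -24/25 7/25 3; 0 0 1]

T1 = [-7/25 -24/25 0; 24/25 -7/25 0; 0 0 1]
T2·T1 = [21/25 72/25 0; -24/25 7/25 0; 0 0 1]
T3·…·T1 = [-21/25 -72/25 0; -24/25 7/25 0; 0 0 1]
T4·…·T1 = [-21/25 -72/25 -5; -24/25 7/25 3; 0 0 1]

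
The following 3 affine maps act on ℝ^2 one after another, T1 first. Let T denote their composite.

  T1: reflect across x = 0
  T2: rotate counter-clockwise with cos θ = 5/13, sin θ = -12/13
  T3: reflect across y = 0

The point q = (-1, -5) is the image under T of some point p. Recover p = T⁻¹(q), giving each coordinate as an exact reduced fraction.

T1 = [-1 0 0; 0 1 0; 0 0 1]
T2·T1 = [-5/13 12/13 0; 12/13 5/13 0; 0 0 1]
T3·…·T1 = [-5/13 12/13 0; -12/13 -5/13 0; 0 0 1]
det M = 1; M⁻¹ = [-5/13 -12/13 0; 12/13 -5/13 0; 0 0 1]
M⁻¹ · (-1, -5)ᵀ = (5, 1)ᵀ

p = (5, 1)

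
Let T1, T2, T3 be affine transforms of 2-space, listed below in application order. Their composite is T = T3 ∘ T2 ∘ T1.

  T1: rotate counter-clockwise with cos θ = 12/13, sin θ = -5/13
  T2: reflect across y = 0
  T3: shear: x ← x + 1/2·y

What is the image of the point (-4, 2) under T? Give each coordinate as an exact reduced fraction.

T1 rotate counter-clockwise with cos θ = 12/13, sin θ = -5/13: (-4, 2) → (-38/13, 44/13)
T2 reflect across y = 0: (-38/13, 44/13) → (-38/13, -44/13)
T3 shear: x ← x + 1/2·y: (-38/13, -44/13) → (-60/13, -44/13)

T(p) = (-60/13, -44/13)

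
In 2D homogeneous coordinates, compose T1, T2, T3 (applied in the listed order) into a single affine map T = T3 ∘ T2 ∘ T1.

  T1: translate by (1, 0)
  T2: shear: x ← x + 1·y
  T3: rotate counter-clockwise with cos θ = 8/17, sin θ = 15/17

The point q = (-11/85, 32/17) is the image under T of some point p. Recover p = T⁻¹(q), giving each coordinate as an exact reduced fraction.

T1 = [1 0 1; 0 1 0; 0 0 1]
T2·T1 = [1 1 1; 0 1 0; 0 0 1]
T3·…·T1 = [8/17 -7/17 8/17; 15/17 23/17 15/17; 0 0 1]
det M = 1; M⁻¹ = [23/17 7/17 -1; -15/17 8/17 0; 0 0 1]
M⁻¹ · (-11/85, 32/17)ᵀ = (-2/5, 1)ᵀ

p = (-2/5, 1)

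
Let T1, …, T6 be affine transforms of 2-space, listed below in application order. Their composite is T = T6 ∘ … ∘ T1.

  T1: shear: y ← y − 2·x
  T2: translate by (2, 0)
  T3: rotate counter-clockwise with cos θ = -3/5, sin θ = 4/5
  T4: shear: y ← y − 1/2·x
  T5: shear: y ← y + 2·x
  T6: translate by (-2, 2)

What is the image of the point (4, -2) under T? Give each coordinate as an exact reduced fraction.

T(p) = (12/5, 97/5)

T1 shear: y ← y − 2·x: (4, -2) → (4, -10)
T2 translate by (2, 0): (4, -10) → (6, -10)
T3 rotate counter-clockwise with cos θ = -3/5, sin θ = 4/5: (6, -10) → (22/5, 54/5)
T4 shear: y ← y − 1/2·x: (22/5, 54/5) → (22/5, 43/5)
T5 shear: y ← y + 2·x: (22/5, 43/5) → (22/5, 87/5)
T6 translate by (-2, 2): (22/5, 87/5) → (12/5, 97/5)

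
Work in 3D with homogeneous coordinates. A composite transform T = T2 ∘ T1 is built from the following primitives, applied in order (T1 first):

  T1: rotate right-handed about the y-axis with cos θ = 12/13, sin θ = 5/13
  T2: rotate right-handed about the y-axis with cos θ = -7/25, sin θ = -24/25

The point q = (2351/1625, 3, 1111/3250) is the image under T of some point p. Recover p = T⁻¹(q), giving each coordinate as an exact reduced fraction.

T1 = [12/13 0 5/13 0; 0 1 0 0; -5/13 0 12/13 0; 0 0 0 1]
T2·T1 = [36/325 0 -323/325 0; 0 1 0 0; 323/325 0 36/325 0; 0 0 0 1]
det M = 1; M⁻¹ = [36/325 0 323/325 0; 0 1 0 0; -323/325 0 36/325 0; 0 0 0 1]
M⁻¹ · (2351/1625, 3, 1111/3250)ᵀ = (1/2, 3, -7/5)ᵀ

p = (1/2, 3, -7/5)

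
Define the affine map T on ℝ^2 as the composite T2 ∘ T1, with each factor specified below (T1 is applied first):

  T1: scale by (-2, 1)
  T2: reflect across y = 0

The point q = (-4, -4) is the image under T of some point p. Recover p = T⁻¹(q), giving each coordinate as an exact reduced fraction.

p = (2, 4)

T1 = [-2 0 0; 0 1 0; 0 0 1]
T2·T1 = [-2 0 0; 0 -1 0; 0 0 1]
det M = 2; M⁻¹ = [-1/2 0 0; 0 -1 0; 0 0 1]
M⁻¹ · (-4, -4)ᵀ = (2, 4)ᵀ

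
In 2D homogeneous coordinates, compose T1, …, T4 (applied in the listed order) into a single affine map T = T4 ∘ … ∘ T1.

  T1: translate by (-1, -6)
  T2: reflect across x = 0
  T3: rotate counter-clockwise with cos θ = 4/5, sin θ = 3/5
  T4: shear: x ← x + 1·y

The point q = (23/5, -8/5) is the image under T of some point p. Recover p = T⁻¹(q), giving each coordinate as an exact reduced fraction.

p = (-3, 1)

T1 = [1 0 -1; 0 1 -6; 0 0 1]
T2·T1 = [-1 0 1; 0 1 -6; 0 0 1]
T3·…·T1 = [-4/5 -3/5 22/5; -3/5 4/5 -21/5; 0 0 1]
T4·…·T1 = [-7/5 1/5 1/5; -3/5 4/5 -21/5; 0 0 1]
det M = -1; M⁻¹ = [-4/5 1/5 1; -3/5 7/5 6; 0 0 1]
M⁻¹ · (23/5, -8/5)ᵀ = (-3, 1)ᵀ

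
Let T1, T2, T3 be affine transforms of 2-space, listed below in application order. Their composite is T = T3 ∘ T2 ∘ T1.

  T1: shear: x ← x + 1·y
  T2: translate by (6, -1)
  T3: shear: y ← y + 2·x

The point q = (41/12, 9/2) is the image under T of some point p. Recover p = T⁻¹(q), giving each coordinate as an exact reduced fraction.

T1 = [1 1 0; 0 1 0; 0 0 1]
T2·T1 = [1 1 6; 0 1 -1; 0 0 1]
T3·…·T1 = [1 1 6; 2 3 11; 0 0 1]
det M = 1; M⁻¹ = [3 -1 -7; -2 1 1; 0 0 1]
M⁻¹ · (41/12, 9/2)ᵀ = (-5/4, -4/3)ᵀ

p = (-5/4, -4/3)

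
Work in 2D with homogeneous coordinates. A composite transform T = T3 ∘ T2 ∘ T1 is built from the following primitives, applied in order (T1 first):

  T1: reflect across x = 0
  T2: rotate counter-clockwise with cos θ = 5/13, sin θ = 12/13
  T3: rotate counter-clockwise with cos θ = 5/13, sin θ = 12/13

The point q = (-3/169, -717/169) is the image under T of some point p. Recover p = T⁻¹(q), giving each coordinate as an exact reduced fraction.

T1 = [-1 0 0; 0 1 0; 0 0 1]
T2·T1 = [-5/13 -12/13 0; -12/13 5/13 0; 0 0 1]
T3·…·T1 = [119/169 -120/169 0; -120/169 -119/169 0; 0 0 1]
det M = -1; M⁻¹ = [119/169 -120/169 0; -120/169 -119/169 0; 0 0 1]
M⁻¹ · (-3/169, -717/169)ᵀ = (3, 3)ᵀ

p = (3, 3)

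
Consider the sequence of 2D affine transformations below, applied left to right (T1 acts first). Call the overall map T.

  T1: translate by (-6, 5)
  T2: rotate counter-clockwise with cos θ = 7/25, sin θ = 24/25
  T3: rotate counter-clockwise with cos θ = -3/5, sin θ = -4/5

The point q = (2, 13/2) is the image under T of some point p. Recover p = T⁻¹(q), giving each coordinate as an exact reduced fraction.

T1 = [1 0 -6; 0 1 5; 0 0 1]
T2·T1 = [7/25 -24/25 -162/25; 24/25 7/25 -109/25; 0 0 1]
T3·…·T1 = [3/5 4/5 2/5; -4/5 3/5 39/5; 0 0 1]
det M = 1; M⁻¹ = [3/5 -4/5 6; 4/5 3/5 -5; 0 0 1]
M⁻¹ · (2, 13/2)ᵀ = (2, 1/2)ᵀ

p = (2, 1/2)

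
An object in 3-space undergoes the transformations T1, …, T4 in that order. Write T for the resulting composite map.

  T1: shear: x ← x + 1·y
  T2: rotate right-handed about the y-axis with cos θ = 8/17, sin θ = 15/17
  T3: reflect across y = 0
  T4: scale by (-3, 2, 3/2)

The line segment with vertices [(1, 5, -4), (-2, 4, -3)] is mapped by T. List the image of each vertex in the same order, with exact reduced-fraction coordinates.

image vertices: (36/17, -10, -183/17), (87/17, -8, -81/17)

T1 shear: x ← x + 1·y: (1, 5, -4) → (6, 5, -4); (-2, 4, -3) → (2, 4, -3)
T2 rotate right-handed about the y-axis with cos θ = 8/17, sin θ = 15/17: (6, 5, -4) → (-12/17, 5, -122/17); (2, 4, -3) → (-29/17, 4, -54/17)
T3 reflect across y = 0: (-12/17, 5, -122/17) → (-12/17, -5, -122/17); (-29/17, 4, -54/17) → (-29/17, -4, -54/17)
T4 scale by (-3, 2, 3/2): (-12/17, -5, -122/17) → (36/17, -10, -183/17); (-29/17, -4, -54/17) → (87/17, -8, -81/17)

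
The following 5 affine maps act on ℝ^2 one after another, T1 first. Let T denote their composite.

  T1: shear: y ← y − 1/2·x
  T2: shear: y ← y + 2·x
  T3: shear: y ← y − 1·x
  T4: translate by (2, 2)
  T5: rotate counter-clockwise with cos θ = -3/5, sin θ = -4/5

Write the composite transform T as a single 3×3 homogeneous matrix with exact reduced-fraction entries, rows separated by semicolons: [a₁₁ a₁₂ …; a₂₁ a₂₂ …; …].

T = [-1/5 4/5 2/5; -11/10 -3/5 -14/5; 0 0 1]

T1 = [1 0 0; -1/2 1 0; 0 0 1]
T2·T1 = [1 0 0; 3/2 1 0; 0 0 1]
T3·…·T1 = [1 0 0; 1/2 1 0; 0 0 1]
T4·…·T1 = [1 0 2; 1/2 1 2; 0 0 1]
T5·…·T1 = [-1/5 4/5 2/5; -11/10 -3/5 -14/5; 0 0 1]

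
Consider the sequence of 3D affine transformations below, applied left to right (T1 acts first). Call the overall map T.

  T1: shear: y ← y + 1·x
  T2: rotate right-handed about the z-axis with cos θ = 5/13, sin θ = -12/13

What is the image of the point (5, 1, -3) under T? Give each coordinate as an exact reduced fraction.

T1 shear: y ← y + 1·x: (5, 1, -3) → (5, 6, -3)
T2 rotate right-handed about the z-axis with cos θ = 5/13, sin θ = -12/13: (5, 6, -3) → (97/13, -30/13, -3)

T(p) = (97/13, -30/13, -3)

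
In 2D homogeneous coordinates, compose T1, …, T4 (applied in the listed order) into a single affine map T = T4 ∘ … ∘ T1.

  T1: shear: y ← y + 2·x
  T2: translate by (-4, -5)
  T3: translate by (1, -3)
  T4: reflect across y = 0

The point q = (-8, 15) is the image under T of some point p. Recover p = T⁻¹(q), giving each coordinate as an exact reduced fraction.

T1 = [1 0 0; 2 1 0; 0 0 1]
T2·T1 = [1 0 -4; 2 1 -5; 0 0 1]
T3·…·T1 = [1 0 -3; 2 1 -8; 0 0 1]
T4·…·T1 = [1 0 -3; -2 -1 8; 0 0 1]
det M = -1; M⁻¹ = [1 0 3; -2 -1 2; 0 0 1]
M⁻¹ · (-8, 15)ᵀ = (-5, 3)ᵀ

p = (-5, 3)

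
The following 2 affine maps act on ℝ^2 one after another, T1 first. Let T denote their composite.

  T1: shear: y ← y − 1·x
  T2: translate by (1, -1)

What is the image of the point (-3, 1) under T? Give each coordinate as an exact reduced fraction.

T1 shear: y ← y − 1·x: (-3, 1) → (-3, 4)
T2 translate by (1, -1): (-3, 4) → (-2, 3)

T(p) = (-2, 3)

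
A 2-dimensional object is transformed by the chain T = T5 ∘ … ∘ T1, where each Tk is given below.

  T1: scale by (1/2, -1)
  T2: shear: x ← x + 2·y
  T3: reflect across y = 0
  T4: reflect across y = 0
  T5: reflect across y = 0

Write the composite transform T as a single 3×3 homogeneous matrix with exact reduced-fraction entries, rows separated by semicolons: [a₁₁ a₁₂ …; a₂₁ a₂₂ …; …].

T1 = [1/2 0 0; 0 -1 0; 0 0 1]
T2·T1 = [1/2 -2 0; 0 -1 0; 0 0 1]
T3·…·T1 = [1/2 -2 0; 0 1 0; 0 0 1]
T4·…·T1 = [1/2 -2 0; 0 -1 0; 0 0 1]
T5·…·T1 = [1/2 -2 0; 0 1 0; 0 0 1]

T = [1/2 -2 0; 0 1 0; 0 0 1]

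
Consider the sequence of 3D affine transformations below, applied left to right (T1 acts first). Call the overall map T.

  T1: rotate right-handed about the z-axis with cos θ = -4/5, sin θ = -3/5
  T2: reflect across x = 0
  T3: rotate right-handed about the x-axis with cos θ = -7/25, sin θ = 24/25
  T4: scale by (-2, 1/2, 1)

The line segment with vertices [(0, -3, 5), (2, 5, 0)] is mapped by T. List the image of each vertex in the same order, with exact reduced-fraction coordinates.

image vertices: (-18/5, -342/125, 113/125), (14/5, 91/125, -624/125)

T1 rotate right-handed about the z-axis with cos θ = -4/5, sin θ = -3/5: (0, -3, 5) → (-9/5, 12/5, 5); (2, 5, 0) → (7/5, -26/5, 0)
T2 reflect across x = 0: (-9/5, 12/5, 5) → (9/5, 12/5, 5); (7/5, -26/5, 0) → (-7/5, -26/5, 0)
T3 rotate right-handed about the x-axis with cos θ = -7/25, sin θ = 24/25: (9/5, 12/5, 5) → (9/5, -684/125, 113/125); (-7/5, -26/5, 0) → (-7/5, 182/125, -624/125)
T4 scale by (-2, 1/2, 1): (9/5, -684/125, 113/125) → (-18/5, -342/125, 113/125); (-7/5, 182/125, -624/125) → (14/5, 91/125, -624/125)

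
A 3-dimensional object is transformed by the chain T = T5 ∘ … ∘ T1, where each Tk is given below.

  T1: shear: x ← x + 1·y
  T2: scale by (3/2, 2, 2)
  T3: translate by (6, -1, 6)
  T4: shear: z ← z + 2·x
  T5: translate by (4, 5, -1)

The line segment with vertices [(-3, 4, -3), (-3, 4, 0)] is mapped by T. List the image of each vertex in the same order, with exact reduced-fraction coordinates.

image vertices: (23/2, 12, 14), (23/2, 12, 20)

T1 shear: x ← x + 1·y: (-3, 4, -3) → (1, 4, -3); (-3, 4, 0) → (1, 4, 0)
T2 scale by (3/2, 2, 2): (1, 4, -3) → (3/2, 8, -6); (1, 4, 0) → (3/2, 8, 0)
T3 translate by (6, -1, 6): (3/2, 8, -6) → (15/2, 7, 0); (3/2, 8, 0) → (15/2, 7, 6)
T4 shear: z ← z + 2·x: (15/2, 7, 0) → (15/2, 7, 15); (15/2, 7, 6) → (15/2, 7, 21)
T5 translate by (4, 5, -1): (15/2, 7, 15) → (23/2, 12, 14); (15/2, 7, 21) → (23/2, 12, 20)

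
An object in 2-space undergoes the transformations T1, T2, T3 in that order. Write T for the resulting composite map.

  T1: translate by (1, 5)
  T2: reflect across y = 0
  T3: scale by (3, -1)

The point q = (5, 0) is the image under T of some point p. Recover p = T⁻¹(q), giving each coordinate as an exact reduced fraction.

T1 = [1 0 1; 0 1 5; 0 0 1]
T2·T1 = [1 0 1; 0 -1 -5; 0 0 1]
T3·…·T1 = [3 0 3; 0 1 5; 0 0 1]
det M = 3; M⁻¹ = [1/3 0 -1; 0 1 -5; 0 0 1]
M⁻¹ · (5, 0)ᵀ = (2/3, -5)ᵀ

p = (2/3, -5)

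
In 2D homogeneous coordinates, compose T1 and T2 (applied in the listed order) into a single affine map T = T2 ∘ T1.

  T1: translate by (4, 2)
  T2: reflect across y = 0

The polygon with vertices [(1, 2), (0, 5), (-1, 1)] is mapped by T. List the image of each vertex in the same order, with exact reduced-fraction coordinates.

T1 translate by (4, 2): (1, 2) → (5, 4); (0, 5) → (4, 7); (-1, 1) → (3, 3)
T2 reflect across y = 0: (5, 4) → (5, -4); (4, 7) → (4, -7); (3, 3) → (3, -3)

image vertices: (5, -4), (4, -7), (3, -3)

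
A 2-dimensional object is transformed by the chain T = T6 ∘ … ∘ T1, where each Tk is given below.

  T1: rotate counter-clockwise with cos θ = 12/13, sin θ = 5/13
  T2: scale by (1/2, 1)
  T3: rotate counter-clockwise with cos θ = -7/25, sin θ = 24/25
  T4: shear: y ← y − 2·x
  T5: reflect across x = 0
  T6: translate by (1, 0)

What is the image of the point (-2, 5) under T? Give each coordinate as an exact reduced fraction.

T(p) = (2707/650, 1119/325)

T1 rotate counter-clockwise with cos θ = 12/13, sin θ = 5/13: (-2, 5) → (-49/13, 50/13)
T2 scale by (1/2, 1): (-49/13, 50/13) → (-49/26, 50/13)
T3 rotate counter-clockwise with cos θ = -7/25, sin θ = 24/25: (-49/26, 50/13) → (-2057/650, -938/325)
T4 shear: y ← y − 2·x: (-2057/650, -938/325) → (-2057/650, 1119/325)
T5 reflect across x = 0: (-2057/650, 1119/325) → (2057/650, 1119/325)
T6 translate by (1, 0): (2057/650, 1119/325) → (2707/650, 1119/325)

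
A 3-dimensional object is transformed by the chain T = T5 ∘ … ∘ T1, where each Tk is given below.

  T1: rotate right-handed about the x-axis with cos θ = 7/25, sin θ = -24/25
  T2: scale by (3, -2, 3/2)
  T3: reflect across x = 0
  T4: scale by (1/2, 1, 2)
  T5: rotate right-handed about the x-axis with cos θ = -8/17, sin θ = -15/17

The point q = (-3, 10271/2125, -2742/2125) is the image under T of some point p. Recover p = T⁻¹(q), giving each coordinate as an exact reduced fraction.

p = (2, -7/5, 1)

T1 = [1 0 0 0; 0 7/25 24/25 0; 0 -24/25 7/25 0; 0 0 0 1]
T2·T1 = [3 0 0 0; 0 -14/25 -48/25 0; 0 -36/25 21/50 0; 0 0 0 1]
T3·…·T1 = [-3 0 0 0; 0 -14/25 -48/25 0; 0 -36/25 21/50 0; 0 0 0 1]
T4·…·T1 = [-3/2 0 0 0; 0 -14/25 -48/25 0; 0 -72/25 21/25 0; 0 0 0 1]
T5·…·T1 = [-3/2 0 0 0; 0 -968/425 699/425 0; 0 786/425 552/425 0; 0 0 0 1]
det M = 9; M⁻¹ = [-2/3 0 0 0; 0 -92/425 233/850 0; 0 131/425 484/1275 0; 0 0 0 1]
M⁻¹ · (-3, 10271/2125, -2742/2125)ᵀ = (2, -7/5, 1)ᵀ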